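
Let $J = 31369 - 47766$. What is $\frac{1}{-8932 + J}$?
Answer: $- \frac{1}{25329} \approx -3.948 \cdot 10^{-5}$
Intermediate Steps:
$J = -16397$ ($J = 31369 - 47766 = -16397$)
$\frac{1}{-8932 + J} = \frac{1}{-8932 - 16397} = \frac{1}{-25329} = - \frac{1}{25329}$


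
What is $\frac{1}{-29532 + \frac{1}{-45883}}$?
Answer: $- \frac{45883}{1355016757} \approx -3.3862 \cdot 10^{-5}$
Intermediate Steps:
$\frac{1}{-29532 + \frac{1}{-45883}} = \frac{1}{-29532 - \frac{1}{45883}} = \frac{1}{- \frac{1355016757}{45883}} = - \frac{45883}{1355016757}$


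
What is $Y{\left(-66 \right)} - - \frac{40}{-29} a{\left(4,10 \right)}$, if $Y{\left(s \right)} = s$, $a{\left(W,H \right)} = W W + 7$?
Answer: $- \frac{2834}{29} \approx -97.724$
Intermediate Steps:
$a{\left(W,H \right)} = 7 + W^{2}$ ($a{\left(W,H \right)} = W^{2} + 7 = 7 + W^{2}$)
$Y{\left(-66 \right)} - - \frac{40}{-29} a{\left(4,10 \right)} = -66 - - \frac{40}{-29} \left(7 + 4^{2}\right) = -66 - \left(-40\right) \left(- \frac{1}{29}\right) \left(7 + 16\right) = -66 - \frac{40}{29} \cdot 23 = -66 - \frac{920}{29} = - \frac{2834}{29}$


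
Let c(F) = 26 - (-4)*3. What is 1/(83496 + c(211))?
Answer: 1/83534 ≈ 1.1971e-5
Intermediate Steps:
c(F) = 38 (c(F) = 26 - 1*(-12) = 26 + 12 = 38)
1/(83496 + c(211)) = 1/(83496 + 38) = 1/83534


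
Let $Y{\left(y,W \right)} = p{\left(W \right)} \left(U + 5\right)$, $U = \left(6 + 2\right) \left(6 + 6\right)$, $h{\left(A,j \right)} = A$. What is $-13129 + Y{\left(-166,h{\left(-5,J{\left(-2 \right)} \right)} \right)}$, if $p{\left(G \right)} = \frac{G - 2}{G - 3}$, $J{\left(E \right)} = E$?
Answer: $- \frac{104325}{8} \approx -13041.0$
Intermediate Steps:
$p{\left(G \right)} = \frac{-2 + G}{-3 + G}$
$U = 96$ ($U = 8 \cdot 12 = 96$)
$Y{\left(y,W \right)} = \frac{101 \left(-2 + W\right)}{-3 + W}$ ($Y{\left(y,W \right)} = \frac{-2 + W}{-3 + W} \left(96 + 5\right) = \frac{-2 + W}{-3 + W} 101 = \frac{101 \left(-2 + W\right)}{-3 + W}$)
$-13129 + Y{\left(-166,h{\left(-5,J{\left(-2 \right)} \right)} \right)} = -13129 + \frac{101 \left(-2 - 5\right)}{-3 - 5} = -13129 + 101 \frac{1}{-8} \left(-7\right) = -13129 + 101 \left(- \frac{1}{8}\right) \left(-7\right) = -13129 + \frac{707}{8} = - \frac{104325}{8}$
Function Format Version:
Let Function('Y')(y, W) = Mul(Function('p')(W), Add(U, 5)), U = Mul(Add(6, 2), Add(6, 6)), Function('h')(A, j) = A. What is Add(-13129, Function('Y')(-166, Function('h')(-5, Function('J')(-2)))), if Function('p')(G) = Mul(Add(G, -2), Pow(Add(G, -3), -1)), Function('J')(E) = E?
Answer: Rational(-104325, 8) ≈ -13041.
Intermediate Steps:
Function('p')(G) = Mul(Pow(Add(-3, G), -1), Add(-2, G)) (Function('p')(G) = Mul(Add(-2, G), Pow(Add(-3, G), -1)) = Mul(Pow(Add(-3, G), -1), Add(-2, G)))
U = 96 (U = Mul(8, 12) = 96)
Function('Y')(y, W) = Mul(101, Pow(Add(-3, W), -1), Add(-2, W)) (Function('Y')(y, W) = Mul(Mul(Pow(Add(-3, W), -1), Add(-2, W)), Add(96, 5)) = Mul(Mul(Pow(Add(-3, W), -1), Add(-2, W)), 101) = Mul(101, Pow(Add(-3, W), -1), Add(-2, W)))
Add(-13129, Function('Y')(-166, Function('h')(-5, Function('J')(-2)))) = Add(-13129, Mul(101, Pow(Add(-3, -5), -1), Add(-2, -5))) = Add(-13129, Mul(101, Pow(-8, -1), -7)) = Add(-13129, Mul(101, Rational(-1, 8), -7)) = Add(-13129, Rational(707, 8)) = Rational(-104325, 8)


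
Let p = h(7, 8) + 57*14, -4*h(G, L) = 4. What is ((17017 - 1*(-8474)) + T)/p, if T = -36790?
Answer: -11299/797 ≈ -14.177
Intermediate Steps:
h(G, L) = -1 (h(G, L) = -¼*4 = -1)
p = 797 (p = -1 + 57*14 = -1 + 798 = 797)
((17017 - 1*(-8474)) + T)/p = ((17017 - 1*(-8474)) - 36790)/797 = ((17017 + 8474) - 36790)*(1/797) = (25491 - 36790)*(1/797) = -11299*1/797 = -11299/797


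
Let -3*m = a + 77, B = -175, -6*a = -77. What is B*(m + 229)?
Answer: -627025/18 ≈ -34835.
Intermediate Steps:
a = 77/6 (a = -⅙*(-77) = 77/6 ≈ 12.833)
m = -539/18 (m = -(77/6 + 77)/3 = -⅓*539/6 = -539/18 ≈ -29.944)
B*(m + 229) = -175*(-539/18 + 229) = -175*3583/18 = -627025/18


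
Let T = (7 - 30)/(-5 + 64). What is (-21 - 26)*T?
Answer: 1081/59 ≈ 18.322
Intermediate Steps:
T = -23/59 ≈ -0.38983
(-21 - 26)*T = (-21 - 26)*(-23/59) = -47*(-23/59) = 1081/59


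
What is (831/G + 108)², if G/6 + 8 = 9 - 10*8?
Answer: 281803369/24964 ≈ 11288.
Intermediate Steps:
G = -474 (G = -48 + 6*(9 - 10*8) = -48 + 6*(9 - 80) = -48 + 6*(-71) = -48 - 426 = -474)
(831/G + 108)² = (831/(-474) + 108)² = (831*(-1/474) + 108)² = (-277/158 + 108)² = (16787/158)² = 281803369/24964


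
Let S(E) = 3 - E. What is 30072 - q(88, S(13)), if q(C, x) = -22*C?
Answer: 32008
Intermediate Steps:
30072 - q(88, S(13)) = 30072 - (-22)*88 = 30072 - 1*(-1936) = 30072 + 1936 = 32008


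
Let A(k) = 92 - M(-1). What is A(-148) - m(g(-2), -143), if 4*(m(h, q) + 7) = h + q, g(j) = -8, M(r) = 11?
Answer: 503/4 ≈ 125.75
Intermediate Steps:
A(k) = 81 (A(k) = 92 - 1*11 = 92 - 11 = 81)
m(h, q) = -7 + h/4 + q/4 (m(h, q) = -7 + (h + q)/4 = -7 + (h/4 + q/4) = -7 + h/4 + q/4)
A(-148) - m(g(-2), -143) = 81 - (-7 + (¼)*(-8) + (¼)*(-143)) = 81 - (-7 - 2 - 143/4) = 81 - 1*(-179/4) = 81 + 179/4 = 503/4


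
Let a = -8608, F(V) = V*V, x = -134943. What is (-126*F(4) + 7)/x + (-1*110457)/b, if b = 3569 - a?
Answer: -551145754/60859293 ≈ -9.0561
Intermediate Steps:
F(V) = V²
b = 12177 (b = 3569 - 1*(-8608) = 3569 + 8608 = 12177)
(-126*F(4) + 7)/x + (-1*110457)/b = (-126*4² + 7)/(-134943) - 1*110457/12177 = (-126*16 + 7)*(-1/134943) - 110457*1/12177 = (-2016 + 7)*(-1/134943) - 4091/451 = -2009*(-1/134943) - 4091/451 = 2009/134943 - 4091/451 = -551145754/60859293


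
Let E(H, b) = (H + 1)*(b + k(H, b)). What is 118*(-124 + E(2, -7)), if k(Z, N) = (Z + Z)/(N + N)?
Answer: -120478/7 ≈ -17211.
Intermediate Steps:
k(Z, N) = Z/N (k(Z, N) = (2*Z)/((2*N)) = (2*Z)*(1/(2*N)) = Z/N)
E(H, b) = (1 + H)*(b + H/b) (E(H, b) = (H + 1)*(b + H/b) = (1 + H)*(b + H/b))
118*(-124 + E(2, -7)) = 118*(-124 + (2 + 2**2 + (-7)**2*(1 + 2))/(-7)) = 118*(-124 - (2 + 4 + 49*3)/7) = 118*(-124 - (2 + 4 + 147)/7) = 118*(-124 - 1/7*153) = 118*(-124 - 153/7) = 118*(-1021/7) = -120478/7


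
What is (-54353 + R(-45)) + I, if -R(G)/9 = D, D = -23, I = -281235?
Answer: -335381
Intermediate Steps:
R(G) = 207 (R(G) = -9*(-23) = 207)
(-54353 + R(-45)) + I = (-54353 + 207) - 281235 = -54146 - 281235 = -335381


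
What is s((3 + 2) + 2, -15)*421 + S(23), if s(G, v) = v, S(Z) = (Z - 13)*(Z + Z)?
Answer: -5855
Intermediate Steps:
S(Z) = 2*Z*(-13 + Z) (S(Z) = (-13 + Z)*(2*Z) = 2*Z*(-13 + Z))
s((3 + 2) + 2, -15)*421 + S(23) = -15*421 + 2*23*(-13 + 23) = -6315 + 2*23*10 = -6315 + 460 = -5855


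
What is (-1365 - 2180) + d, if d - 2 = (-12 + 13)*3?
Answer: -3540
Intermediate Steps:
d = 5 (d = 2 + (-12 + 13)*3 = 2 + 1*3 = 2 + 3 = 5)
(-1365 - 2180) + d = (-1365 - 2180) + 5 = -3545 + 5 = -3540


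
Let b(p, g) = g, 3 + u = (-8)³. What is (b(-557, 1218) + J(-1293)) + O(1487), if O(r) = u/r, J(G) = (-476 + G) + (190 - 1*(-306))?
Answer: -82300/1487 ≈ -55.346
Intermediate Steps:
u = -515 (u = -3 + (-8)³ = -3 - 512 = -515)
J(G) = 20 + G (J(G) = (-476 + G) + (190 + 306) = (-476 + G) + 496 = 20 + G)
O(r) = -515/r
(b(-557, 1218) + J(-1293)) + O(1487) = (1218 + (20 - 1293)) - 515/1487 = (1218 - 1273) - 515*1/1487 = -55 - 515/1487 = -82300/1487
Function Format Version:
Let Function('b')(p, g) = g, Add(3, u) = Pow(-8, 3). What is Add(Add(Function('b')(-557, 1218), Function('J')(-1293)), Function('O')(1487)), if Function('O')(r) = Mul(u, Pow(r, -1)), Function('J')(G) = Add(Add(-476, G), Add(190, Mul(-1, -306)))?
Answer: Rational(-82300, 1487) ≈ -55.346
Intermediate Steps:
u = -515 (u = Add(-3, Pow(-8, 3)) = Add(-3, -512) = -515)
Function('J')(G) = Add(20, G) (Function('J')(G) = Add(Add(-476, G), Add(190, 306)) = Add(Add(-476, G), 496) = Add(20, G))
Function('O')(r) = Mul(-515, Pow(r, -1))
Add(Add(Function('b')(-557, 1218), Function('J')(-1293)), Function('O')(1487)) = Add(Add(1218, Add(20, -1293)), Mul(-515, Pow(1487, -1))) = Add(Add(1218, -1273), Mul(-515, Rational(1, 1487))) = Add(-55, Rational(-515, 1487)) = Rational(-82300, 1487)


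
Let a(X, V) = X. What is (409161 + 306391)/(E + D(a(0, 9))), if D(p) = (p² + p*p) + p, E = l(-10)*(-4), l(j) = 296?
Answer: -22361/37 ≈ -604.35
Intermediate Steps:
E = -1184 (E = 296*(-4) = -1184)
D(p) = p + 2*p² (D(p) = (p² + p²) + p = 2*p² + p = p + 2*p²)
(409161 + 306391)/(E + D(a(0, 9))) = (409161 + 306391)/(-1184 + 0*(1 + 2*0)) = 715552/(-1184 + 0*(1 + 0)) = 715552/(-1184 + 0*1) = 715552/(-1184 + 0) = 715552/(-1184) = 715552*(-1/1184) = -22361/37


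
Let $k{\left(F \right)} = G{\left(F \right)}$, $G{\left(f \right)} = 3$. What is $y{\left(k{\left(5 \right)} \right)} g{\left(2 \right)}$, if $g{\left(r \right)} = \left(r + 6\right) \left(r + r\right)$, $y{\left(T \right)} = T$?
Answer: $96$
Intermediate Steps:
$k{\left(F \right)} = 3$
$g{\left(r \right)} = 2 r \left(6 + r\right)$ ($g{\left(r \right)} = \left(6 + r\right) 2 r = 2 r \left(6 + r\right)$)
$y{\left(k{\left(5 \right)} \right)} g{\left(2 \right)} = 3 \cdot 2 \cdot 2 \left(6 + 2\right) = 3 \cdot 2 \cdot 2 \cdot 8 = 3 \cdot 32 = 96$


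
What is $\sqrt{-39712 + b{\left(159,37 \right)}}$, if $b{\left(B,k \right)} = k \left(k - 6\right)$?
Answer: $3 i \sqrt{4285} \approx 196.38 i$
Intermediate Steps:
$b{\left(B,k \right)} = k \left(-6 + k\right)$
$\sqrt{-39712 + b{\left(159,37 \right)}} = \sqrt{-39712 + 37 \left(-6 + 37\right)} = \sqrt{-39712 + 37 \cdot 31} = \sqrt{-39712 + 1147} = \sqrt{-38565} = 3 i \sqrt{4285}$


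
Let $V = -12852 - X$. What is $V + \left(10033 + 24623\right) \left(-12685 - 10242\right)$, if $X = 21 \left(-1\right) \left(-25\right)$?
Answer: $-794571489$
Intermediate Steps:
$X = 525$ ($X = \left(-21\right) \left(-25\right) = 525$)
$V = -13377$ ($V = -12852 - 525 = -13377$)
$V + \left(10033 + 24623\right) \left(-12685 - 10242\right) = -13377 + \left(10033 + 24623\right) \left(-12685 - 10242\right) = -13377 + 34656 \left(-22927\right) = -13377 - 794558112 = -794571489$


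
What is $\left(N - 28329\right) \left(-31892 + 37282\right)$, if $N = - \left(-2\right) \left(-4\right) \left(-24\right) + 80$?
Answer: $-151227230$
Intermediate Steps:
$N = 272$ ($N = \left(-1\right) 8 \left(-24\right) + 80 = \left(-8\right) \left(-24\right) + 80 = 192 + 80 = 272$)
$\left(N - 28329\right) \left(-31892 + 37282\right) = \left(272 - 28329\right) \left(-31892 + 37282\right) = \left(-28057\right) 5390 = -151227230$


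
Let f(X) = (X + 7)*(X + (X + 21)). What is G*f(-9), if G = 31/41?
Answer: -186/41 ≈ -4.5366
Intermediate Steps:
G = 31/41 (G = 31*(1/41) = 31/41 ≈ 0.75610)
f(X) = (7 + X)*(21 + 2*X) (f(X) = (7 + X)*(X + (21 + X)) = (7 + X)*(21 + 2*X))
G*f(-9) = 31*(147 + 2*(-9)**2 + 35*(-9))/41 = 31*(147 + 2*81 - 315)/41 = 31*(147 + 162 - 315)/41 = (31/41)*(-6) = -186/41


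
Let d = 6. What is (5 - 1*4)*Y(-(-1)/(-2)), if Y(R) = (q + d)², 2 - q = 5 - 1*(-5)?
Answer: 4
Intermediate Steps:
q = -8 (q = 2 - (5 - 1*(-5)) = 2 - (5 + 5) = 2 - 1*10 = 2 - 10 = -8)
Y(R) = 4 (Y(R) = (-8 + 6)² = (-2)² = 4)
(5 - 1*4)*Y(-(-1)/(-2)) = (5 - 1*4)*4 = (5 - 4)*4 = 1*4 = 4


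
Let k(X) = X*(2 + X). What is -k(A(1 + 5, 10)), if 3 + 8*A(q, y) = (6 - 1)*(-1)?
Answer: 1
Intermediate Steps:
A(q, y) = -1 (A(q, y) = -3/8 + ((6 - 1)*(-1))/8 = -3/8 + (5*(-1))/8 = -3/8 + (1/8)*(-5) = -3/8 - 5/8 = -1)
-k(A(1 + 5, 10)) = -(-1)*(2 - 1) = -(-1) = -1*(-1) = 1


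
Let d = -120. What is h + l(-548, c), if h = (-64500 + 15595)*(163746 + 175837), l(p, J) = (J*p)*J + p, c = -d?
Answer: -16615198363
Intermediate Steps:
c = 120 (c = -1*(-120) = 120)
l(p, J) = p + p*J² (l(p, J) = p*J² + p = p + p*J²)
h = -16607306615 (h = -48905*339583 = -16607306615)
h + l(-548, c) = -16607306615 - 548*(1 + 120²) = -16607306615 - 548*(1 + 14400) = -16607306615 - 548*14401 = -16607306615 - 7891748 = -16615198363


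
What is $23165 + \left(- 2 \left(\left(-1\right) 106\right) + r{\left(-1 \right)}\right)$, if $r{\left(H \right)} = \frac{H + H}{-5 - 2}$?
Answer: $\frac{163641}{7} \approx 23377.0$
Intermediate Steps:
$r{\left(H \right)} = - \frac{2 H}{7}$ ($r{\left(H \right)} = \frac{2 H}{-7} = 2 H \left(- \frac{1}{7}\right) = - \frac{2 H}{7}$)
$23165 + \left(- 2 \left(\left(-1\right) 106\right) + r{\left(-1 \right)}\right) = 23165 - \left(- \frac{2}{7} + 2 \left(\left(-1\right) 106\right)\right) = 23165 + \left(\left(-2\right) \left(-106\right) + \frac{2}{7}\right) = 23165 + \left(212 + \frac{2}{7}\right) = 23165 + \frac{1486}{7} = \frac{163641}{7}$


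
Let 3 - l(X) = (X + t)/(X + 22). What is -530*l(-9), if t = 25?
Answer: -12190/13 ≈ -937.69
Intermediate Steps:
l(X) = 3 - (25 + X)/(22 + X) (l(X) = 3 - (X + 25)/(X + 22) = 3 - (25 + X)/(22 + X))
-530*l(-9) = -530*(41 + 2*(-9))/(22 - 9) = -530*(41 - 18)/13 = -530*23/13 = -12190/13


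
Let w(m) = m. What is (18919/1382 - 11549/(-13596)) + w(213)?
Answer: 2137691789/9394836 ≈ 227.54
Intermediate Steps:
(18919/1382 - 11549/(-13596)) + w(213) = (18919/1382 - 11549/(-13596)) + 213 = (18919*(1/1382) - 11549*(-1/13596)) + 213 = (18919/1382 + 11549/13596) + 213 = 136591721/9394836 + 213 = 2137691789/9394836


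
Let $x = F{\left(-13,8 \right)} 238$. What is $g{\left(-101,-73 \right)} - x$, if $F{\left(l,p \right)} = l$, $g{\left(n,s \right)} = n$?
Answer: $2993$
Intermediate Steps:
$x = -3094$ ($x = \left(-13\right) 238 = -3094$)
$g{\left(-101,-73 \right)} - x = -101 - -3094 = -101 + 3094 = 2993$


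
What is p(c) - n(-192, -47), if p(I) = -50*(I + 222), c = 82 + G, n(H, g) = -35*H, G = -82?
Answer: -17820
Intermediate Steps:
c = 0 (c = 82 - 82 = 0)
p(I) = -11100 - 50*I (p(I) = -50*(222 + I) = -11100 - 50*I)
p(c) - n(-192, -47) = (-11100 - 50*0) - (-35)*(-192) = (-11100 + 0) - 1*6720 = -11100 - 6720 = -17820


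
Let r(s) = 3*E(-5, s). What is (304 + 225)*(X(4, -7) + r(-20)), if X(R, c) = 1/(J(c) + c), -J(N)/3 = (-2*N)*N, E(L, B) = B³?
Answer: -3643751471/287 ≈ -1.2696e+7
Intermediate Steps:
r(s) = 3*s³
J(N) = 6*N² (J(N) = -3*(-2*N)*N = -(-6)*N² = 6*N²)
X(R, c) = 1/(c + 6*c²) (X(R, c) = 1/(6*c² + c) = 1/(c + 6*c²))
(304 + 225)*(X(4, -7) + r(-20)) = (304 + 225)*(1/((-7)*(1 + 6*(-7))) + 3*(-20)³) = 529*(-1/(7*(1 - 42)) + 3*(-8000)) = 529*(-⅐/(-41) - 24000) = 529*(-⅐*(-1/41) - 24000) = 529*(1/287 - 24000) = 529*(-6887999/287) = -3643751471/287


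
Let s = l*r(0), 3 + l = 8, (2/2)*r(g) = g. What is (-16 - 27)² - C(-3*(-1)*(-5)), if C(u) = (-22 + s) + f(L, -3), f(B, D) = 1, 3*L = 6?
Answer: 1870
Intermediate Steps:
L = 2 (L = (⅓)*6 = 2)
r(g) = g
l = 5 (l = -3 + 8 = 5)
s = 0 (s = 5*0 = 0)
C(u) = -21 (C(u) = (-22 + 0) + 1 = -22 + 1 = -21)
(-16 - 27)² - C(-3*(-1)*(-5)) = (-16 - 27)² - 1*(-21) = (-43)² + 21 = 1849 + 21 = 1870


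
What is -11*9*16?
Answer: -1584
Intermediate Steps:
-11*9*16 = -99*16 = -1584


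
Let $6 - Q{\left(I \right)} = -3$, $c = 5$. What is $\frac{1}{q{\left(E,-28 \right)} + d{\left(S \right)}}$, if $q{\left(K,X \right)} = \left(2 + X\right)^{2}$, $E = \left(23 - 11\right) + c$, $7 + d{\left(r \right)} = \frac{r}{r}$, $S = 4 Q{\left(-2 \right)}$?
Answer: $\frac{1}{670} \approx 0.0014925$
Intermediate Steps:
$Q{\left(I \right)} = 9$ ($Q{\left(I \right)} = 6 - -3 = 6 + 3 = 9$)
$S = 36$ ($S = 4 \cdot 9 = 36$)
$d{\left(r \right)} = -6$ ($d{\left(r \right)} = -7 + \frac{r}{r} = -7 + 1 = -6$)
$E = 17$ ($E = \left(23 - 11\right) + 5 = 12 + 5 = 17$)
$\frac{1}{q{\left(E,-28 \right)} + d{\left(S \right)}} = \frac{1}{\left(2 - 28\right)^{2} - 6} = \frac{1}{\left(-26\right)^{2} - 6} = \frac{1}{676 - 6} = \frac{1}{670}$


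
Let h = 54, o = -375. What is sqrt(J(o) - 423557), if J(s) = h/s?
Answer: I*sqrt(264723215)/25 ≈ 650.81*I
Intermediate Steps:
J(s) = 54/s
sqrt(J(o) - 423557) = sqrt(54/(-375) - 423557) = sqrt(54*(-1/375) - 423557) = sqrt(-18/125 - 423557) = sqrt(-52944643/125) = I*sqrt(264723215)/25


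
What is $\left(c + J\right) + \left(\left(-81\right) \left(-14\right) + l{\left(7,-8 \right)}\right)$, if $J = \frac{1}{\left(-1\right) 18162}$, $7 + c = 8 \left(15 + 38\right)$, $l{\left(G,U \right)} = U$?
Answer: $\frac{28023965}{18162} \approx 1543.0$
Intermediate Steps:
$c = 417$ ($c = -7 + 8 \left(15 + 38\right) = -7 + 8 \cdot 53 = -7 + 424 = 417$)
$J = - \frac{1}{18162}$ ($J = \frac{1}{-18162} = - \frac{1}{18162} \approx -5.506 \cdot 10^{-5}$)
$\left(c + J\right) + \left(\left(-81\right) \left(-14\right) + l{\left(7,-8 \right)}\right) = \left(417 - \frac{1}{18162}\right) - -1126 = \frac{7573553}{18162} + \left(1134 - 8\right) = \frac{7573553}{18162} + 1126 = \frac{28023965}{18162}$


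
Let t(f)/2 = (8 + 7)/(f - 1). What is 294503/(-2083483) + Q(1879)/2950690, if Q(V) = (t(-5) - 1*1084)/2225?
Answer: -1933498470893737/13678660208525750 ≈ -0.14135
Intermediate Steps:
t(f) = 30/(-1 + f) (t(f) = 2*((8 + 7)/(f - 1)) = 2*(15/(-1 + f)) = 30/(-1 + f))
Q(V) = -1089/2225 (Q(V) = (30/(-1 - 5) - 1*1084)/2225 = (30/(-6) - 1084)*(1/2225) = (30*(-⅙) - 1084)*(1/2225) = (-5 - 1084)*(1/2225) = -1089*1/2225 = -1089/2225)
294503/(-2083483) + Q(1879)/2950690 = 294503/(-2083483) - 1089/2225/2950690 = 294503*(-1/2083483) - 1089/2225*1/2950690 = -294503/2083483 - 1089/6565285250 = -1933498470893737/13678660208525750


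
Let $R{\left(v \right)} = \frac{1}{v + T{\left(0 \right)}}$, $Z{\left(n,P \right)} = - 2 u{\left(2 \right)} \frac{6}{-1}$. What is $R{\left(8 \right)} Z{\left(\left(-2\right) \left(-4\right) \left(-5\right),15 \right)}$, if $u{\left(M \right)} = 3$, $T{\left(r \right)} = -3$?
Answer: $\frac{36}{5} \approx 7.2$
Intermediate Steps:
$Z{\left(n,P \right)} = 36$ ($Z{\left(n,P \right)} = \left(-2\right) 3 \frac{6}{-1} = - 6 \cdot 6 \left(-1\right) = \left(-6\right) \left(-6\right) = 36$)
$R{\left(v \right)} = \frac{1}{-3 + v}$ ($R{\left(v \right)} = \frac{1}{v - 3} = \frac{1}{-3 + v}$)
$R{\left(8 \right)} Z{\left(\left(-2\right) \left(-4\right) \left(-5\right),15 \right)} = \frac{1}{-3 + 8} \cdot 36 = \frac{1}{5} \cdot 36 = \frac{36}{5}$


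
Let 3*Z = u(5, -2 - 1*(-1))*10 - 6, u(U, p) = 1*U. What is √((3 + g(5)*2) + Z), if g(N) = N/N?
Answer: √177/3 ≈ 4.4347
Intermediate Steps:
g(N) = 1
u(U, p) = U
Z = 44/3 (Z = (5*10 - 6)/3 = (50 - 6)/3 = (⅓)*44 = 44/3 ≈ 14.667)
√((3 + g(5)*2) + Z) = √((3 + 1*2) + 44/3) = √((3 + 2) + 44/3) = √(5 + 44/3) = √(59/3) = √177/3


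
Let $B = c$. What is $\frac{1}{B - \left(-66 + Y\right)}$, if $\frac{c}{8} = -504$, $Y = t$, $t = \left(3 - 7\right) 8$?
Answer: $- \frac{1}{3934} \approx -0.00025419$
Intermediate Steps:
$t = -32$ ($t = \left(-4\right) 8 = -32$)
$Y = -32$
$c = -4032$ ($c = 8 \left(-504\right) = -4032$)
$B = -4032$
$\frac{1}{B - \left(-66 + Y\right)} = \frac{1}{-4032 + \left(\left(120 - 54\right) - -32\right)} = \frac{1}{-4032 + \left(\left(120 - 54\right) + 32\right)} = \frac{1}{-4032 + \left(66 + 32\right)} = \frac{1}{-4032 + 98} = \frac{1}{-3934} = - \frac{1}{3934}$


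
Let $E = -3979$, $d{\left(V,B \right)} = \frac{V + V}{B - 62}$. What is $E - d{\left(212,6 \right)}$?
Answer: $- \frac{27800}{7} \approx -3971.4$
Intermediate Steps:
$d{\left(V,B \right)} = \frac{2 V}{-62 + B}$
$E - d{\left(212,6 \right)} = -3979 - 2 \cdot 212 \frac{1}{-62 + 6} = -3979 - 2 \cdot 212 \frac{1}{-56} = -3979 - 2 \cdot 212 \left(- \frac{1}{56}\right) = -3979 - - \frac{53}{7} = -3979 + \frac{53}{7} = - \frac{27800}{7}$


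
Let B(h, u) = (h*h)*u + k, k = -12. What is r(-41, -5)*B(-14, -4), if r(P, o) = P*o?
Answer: -163180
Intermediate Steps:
B(h, u) = -12 + u*h² (B(h, u) = (h*h)*u - 12 = h²*u - 12 = u*h² - 12 = -12 + u*h²)
r(-41, -5)*B(-14, -4) = (-41*(-5))*(-12 - 4*(-14)²) = 205*(-12 - 4*196) = 205*(-12 - 784) = 205*(-796) = -163180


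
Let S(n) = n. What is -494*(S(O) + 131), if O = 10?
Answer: -69654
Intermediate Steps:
-494*(S(O) + 131) = -494*(10 + 131) = -494*141 = -69654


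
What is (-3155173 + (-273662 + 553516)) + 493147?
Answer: -2382172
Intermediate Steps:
(-3155173 + (-273662 + 553516)) + 493147 = (-3155173 + 279854) + 493147 = -2875319 + 493147 = -2382172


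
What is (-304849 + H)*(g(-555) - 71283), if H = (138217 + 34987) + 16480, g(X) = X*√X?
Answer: 8209306695 + 63916575*I*√555 ≈ 8.2093e+9 + 1.5058e+9*I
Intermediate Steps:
g(X) = X^(3/2)
H = 189684 (H = 173204 + 16480 = 189684)
(-304849 + H)*(g(-555) - 71283) = (-304849 + 189684)*((-555)^(3/2) - 71283) = -115165*(-555*I*√555 - 71283) = -115165*(-71283 - 555*I*√555) = 8209306695 + 63916575*I*√555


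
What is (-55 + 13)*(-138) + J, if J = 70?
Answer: 5866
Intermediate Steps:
(-55 + 13)*(-138) + J = (-55 + 13)*(-138) + 70 = -42*(-138) + 70 = 5796 + 70 = 5866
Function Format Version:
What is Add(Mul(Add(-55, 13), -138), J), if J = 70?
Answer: 5866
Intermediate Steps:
Add(Mul(Add(-55, 13), -138), J) = Add(Mul(Add(-55, 13), -138), 70) = Add(Mul(-42, -138), 70) = Add(5796, 70) = 5866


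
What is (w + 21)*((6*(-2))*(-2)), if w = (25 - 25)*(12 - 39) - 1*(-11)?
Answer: 768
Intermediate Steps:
w = 11 (w = 0*(-27) + 11 = 0 + 11 = 11)
(w + 21)*((6*(-2))*(-2)) = (11 + 21)*((6*(-2))*(-2)) = 32*(-12*(-2)) = 32*24 = 768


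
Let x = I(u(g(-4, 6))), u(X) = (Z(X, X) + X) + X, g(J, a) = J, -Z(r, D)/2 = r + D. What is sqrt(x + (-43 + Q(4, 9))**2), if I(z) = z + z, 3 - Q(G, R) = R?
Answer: sqrt(2417) ≈ 49.163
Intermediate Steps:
Z(r, D) = -2*D - 2*r (Z(r, D) = -2*(r + D) = -2*(D + r) = -2*D - 2*r)
Q(G, R) = 3 - R
u(X) = -2*X (u(X) = ((-2*X - 2*X) + X) + X = (-4*X + X) + X = -3*X + X = -2*X)
I(z) = 2*z
x = 16 (x = 2*(-2*(-4)) = 2*8 = 16)
sqrt(x + (-43 + Q(4, 9))**2) = sqrt(16 + (-43 + (3 - 1*9))**2) = sqrt(16 + (-43 + (3 - 9))**2) = sqrt(16 + (-43 - 6)**2) = sqrt(16 + (-49)**2) = sqrt(16 + 2401) = sqrt(2417)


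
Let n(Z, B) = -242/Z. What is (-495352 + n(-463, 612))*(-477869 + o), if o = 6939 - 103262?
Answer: 131689634080928/463 ≈ 2.8443e+11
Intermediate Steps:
o = -96323
(-495352 + n(-463, 612))*(-477869 + o) = (-495352 - 242/(-463))*(-477869 - 96323) = (-495352 - 242*(-1/463))*(-574192) = (-495352 + 242/463)*(-574192) = -229347734/463*(-574192) = 131689634080928/463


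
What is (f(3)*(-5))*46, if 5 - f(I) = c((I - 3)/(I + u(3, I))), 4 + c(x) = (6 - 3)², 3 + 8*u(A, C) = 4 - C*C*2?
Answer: 0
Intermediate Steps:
u(A, C) = ⅛ - C²/4 (u(A, C) = -3/8 + (4 - C*C*2)/8 = -3/8 + (4 - C²*2)/8 = -3/8 + (4 - 2*C²)/8 = -3/8 + (½ - C²/4) = ⅛ - C²/4)
c(x) = 5 (c(x) = -4 + (6 - 3)² = -4 + 3² = -4 + 9 = 5)
f(I) = 0 (f(I) = 5 - 1*5 = 5 - 5 = 0)
(f(3)*(-5))*46 = (0*(-5))*46 = 0*46 = 0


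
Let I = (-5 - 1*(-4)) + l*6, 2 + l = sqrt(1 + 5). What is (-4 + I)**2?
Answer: 505 - 204*sqrt(6) ≈ 5.3041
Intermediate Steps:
l = -2 + sqrt(6) (l = -2 + sqrt(1 + 5) = -2 + sqrt(6) ≈ 0.44949)
I = -13 + 6*sqrt(6) (I = (-5 - 1*(-4)) + (-2 + sqrt(6))*6 = (-5 + 4) + (-12 + 6*sqrt(6)) = -1 + (-12 + 6*sqrt(6)) = -13 + 6*sqrt(6) ≈ 1.6969)
(-4 + I)**2 = (-4 + (-13 + 6*sqrt(6)))**2 = (-17 + 6*sqrt(6))**2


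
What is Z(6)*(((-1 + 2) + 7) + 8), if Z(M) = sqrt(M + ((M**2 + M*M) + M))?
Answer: 32*sqrt(21) ≈ 146.64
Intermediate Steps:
Z(M) = sqrt(2*M + 2*M**2) (Z(M) = sqrt(M + ((M**2 + M**2) + M)) = sqrt(M + (2*M**2 + M)) = sqrt(M + (M + 2*M**2)) = sqrt(2*M + 2*M**2))
Z(6)*(((-1 + 2) + 7) + 8) = (sqrt(2)*sqrt(6*(1 + 6)))*(((-1 + 2) + 7) + 8) = (sqrt(2)*sqrt(6*7))*((1 + 7) + 8) = (sqrt(2)*sqrt(42))*(8 + 8) = (2*sqrt(21))*16 = 32*sqrt(21)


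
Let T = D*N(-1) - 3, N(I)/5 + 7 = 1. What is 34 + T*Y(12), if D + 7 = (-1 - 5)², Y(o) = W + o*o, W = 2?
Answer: -127424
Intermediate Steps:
N(I) = -30 (N(I) = -35 + 5*1 = -35 + 5 = -30)
Y(o) = 2 + o² (Y(o) = 2 + o*o = 2 + o²)
D = 29 (D = -7 + (-1 - 5)² = -7 + (-6)² = -7 + 36 = 29)
T = -873 (T = 29*(-30) - 3 = -870 - 3 = -873)
34 + T*Y(12) = 34 - 873*(2 + 12²) = 34 - 873*(2 + 144) = 34 - 873*146 = 34 - 127458 = -127424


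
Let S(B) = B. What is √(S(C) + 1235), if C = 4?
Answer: √1239 ≈ 35.199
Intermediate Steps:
√(S(C) + 1235) = √(4 + 1235) = √1239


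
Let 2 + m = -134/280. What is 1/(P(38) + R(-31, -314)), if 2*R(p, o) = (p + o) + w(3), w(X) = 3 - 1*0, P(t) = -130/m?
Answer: -347/41137 ≈ -0.0084352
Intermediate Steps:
m = -347/140 (m = -2 - 134/280 = -2 - 134*1/280 = -2 - 67/140 = -347/140 ≈ -2.4786)
P(t) = 18200/347 (P(t) = -130/(-347/140) = -130*(-140/347) = 18200/347)
w(X) = 3 (w(X) = 3 + 0 = 3)
R(p, o) = 3/2 + o/2 + p/2 (R(p, o) = ((p + o) + 3)/2 = ((o + p) + 3)/2 = (3 + o + p)/2 = 3/2 + o/2 + p/2)
1/(P(38) + R(-31, -314)) = 1/(18200/347 + (3/2 + (1/2)*(-314) + (1/2)*(-31))) = 1/(18200/347 + (3/2 - 157 - 31/2)) = 1/(18200/347 - 171) = 1/(-41137/347) = -347/41137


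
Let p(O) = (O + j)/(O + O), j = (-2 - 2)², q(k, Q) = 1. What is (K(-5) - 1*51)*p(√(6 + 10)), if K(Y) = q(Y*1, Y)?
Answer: -125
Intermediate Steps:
j = 16 (j = (-4)² = 16)
K(Y) = 1
p(O) = (16 + O)/(2*O) (p(O) = (O + 16)/(O + O) = (16 + O)/((2*O)) = (16 + O)*(1/(2*O)) = (16 + O)/(2*O))
(K(-5) - 1*51)*p(√(6 + 10)) = (1 - 1*51)*((16 + √(6 + 10))/(2*(√(6 + 10)))) = (1 - 51)*((16 + √16)/(2*(√16))) = -25*(16 + 4)/4 = -25*20/4 = -50*5/2 = -125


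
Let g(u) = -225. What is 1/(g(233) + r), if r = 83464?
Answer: 1/83239 ≈ 1.2014e-5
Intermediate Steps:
1/(g(233) + r) = 1/(-225 + 83464) = 1/83239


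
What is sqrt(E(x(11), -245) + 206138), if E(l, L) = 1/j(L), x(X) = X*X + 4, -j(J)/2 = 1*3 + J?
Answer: sqrt(99770793)/22 ≈ 454.02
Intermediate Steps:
j(J) = -6 - 2*J (j(J) = -2*(1*3 + J) = -2*(3 + J) = -6 - 2*J)
x(X) = 4 + X**2 (x(X) = X**2 + 4 = 4 + X**2)
E(l, L) = 1/(-6 - 2*L)
sqrt(E(x(11), -245) + 206138) = sqrt(-1/(6 + 2*(-245)) + 206138) = sqrt(-1/(6 - 490) + 206138) = sqrt(-1/(-484) + 206138) = sqrt(-1*(-1/484) + 206138) = sqrt(1/484 + 206138) = sqrt(99770793/484) = sqrt(99770793)/22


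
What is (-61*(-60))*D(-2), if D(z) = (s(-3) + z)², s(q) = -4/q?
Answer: 4880/3 ≈ 1626.7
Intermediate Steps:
D(z) = (4/3 + z)² (D(z) = (-4/(-3) + z)² = (-4*(-⅓) + z)² = (4/3 + z)²)
(-61*(-60))*D(-2) = (-61*(-60))*((4 + 3*(-2))²/9) = 3660*((4 - 6)²/9) = 3660*((⅑)*(-2)²) = 3660*((⅑)*4) = 3660*(4/9) = 4880/3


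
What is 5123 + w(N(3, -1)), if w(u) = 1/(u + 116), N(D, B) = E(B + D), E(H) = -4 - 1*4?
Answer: 553285/108 ≈ 5123.0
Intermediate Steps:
E(H) = -8 (E(H) = -4 - 4 = -8)
N(D, B) = -8
w(u) = 1/(116 + u)
5123 + w(N(3, -1)) = 5123 + 1/(116 - 8) = 5123 + 1/108 = 553285/108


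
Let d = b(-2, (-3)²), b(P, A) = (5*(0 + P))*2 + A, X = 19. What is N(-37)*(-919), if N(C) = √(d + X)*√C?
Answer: -1838*I*√74 ≈ -15811.0*I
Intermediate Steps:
b(P, A) = A + 10*P (b(P, A) = (5*P)*2 + A = 10*P + A = A + 10*P)
d = -11 (d = (-3)² + 10*(-2) = 9 - 20 = -11)
N(C) = 2*√2*√C (N(C) = √(-11 + 19)*√C = √8*√C = (2*√2)*√C = 2*√2*√C)
N(-37)*(-919) = (2*√2*√(-37))*(-919) = (2*√2*(I*√37))*(-919) = (2*I*√74)*(-919) = -1838*I*√74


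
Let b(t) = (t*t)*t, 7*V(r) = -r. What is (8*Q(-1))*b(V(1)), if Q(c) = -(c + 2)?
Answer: 8/343 ≈ 0.023324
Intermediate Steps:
V(r) = -r/7 (V(r) = (-r)/7 = -r/7)
Q(c) = -2 - c (Q(c) = -(2 + c) = -2 - c)
b(t) = t³ (b(t) = t²*t = t³)
(8*Q(-1))*b(V(1)) = (8*(-2 - 1*(-1)))*(-⅐*1)³ = (8*(-2 + 1))*(-⅐)³ = (8*(-1))*(-1/343) = -8*(-1/343) = 8/343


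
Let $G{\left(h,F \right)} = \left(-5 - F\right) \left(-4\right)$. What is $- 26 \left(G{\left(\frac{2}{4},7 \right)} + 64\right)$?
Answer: $-2912$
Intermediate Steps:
$G{\left(h,F \right)} = 20 + 4 F$
$- 26 \left(G{\left(\frac{2}{4},7 \right)} + 64\right) = - 26 \left(\left(20 + 4 \cdot 7\right) + 64\right) = - 26 \left(\left(20 + 28\right) + 64\right) = - 26 \left(48 + 64\right) = \left(-26\right) 112 = -2912$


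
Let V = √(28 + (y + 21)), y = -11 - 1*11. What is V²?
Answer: 27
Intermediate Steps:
y = -22 (y = -11 - 11 = -22)
V = 3*√3 (V = √(28 + (-22 + 21)) = √(28 - 1) = √27 = 3*√3 ≈ 5.1962)
V² = (3*√3)² = 27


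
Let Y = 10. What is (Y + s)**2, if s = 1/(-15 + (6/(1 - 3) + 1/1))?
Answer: 28561/289 ≈ 98.827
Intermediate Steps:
s = -1/17 (s = 1/(-15 + (6/(-2) + 1*1)) = 1/(-15 + (6*(-1/2) + 1)) = 1/(-15 + (-3 + 1)) = 1/(-15 - 2) = 1/(-17) = -1/17 ≈ -0.058824)
(Y + s)**2 = (10 - 1/17)**2 = (169/17)**2 = 28561/289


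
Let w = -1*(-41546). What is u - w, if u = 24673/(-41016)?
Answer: -1704075409/41016 ≈ -41547.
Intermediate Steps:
u = -24673/41016 (u = 24673*(-1/41016) = -24673/41016 ≈ -0.60155)
w = 41546
u - w = -24673/41016 - 1*41546 = -24673/41016 - 41546 = -1704075409/41016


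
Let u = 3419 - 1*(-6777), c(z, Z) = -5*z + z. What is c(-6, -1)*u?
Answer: 244704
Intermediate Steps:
c(z, Z) = -4*z
u = 10196 (u = 3419 + 6777 = 10196)
c(-6, -1)*u = -4*(-6)*10196 = 24*10196 = 244704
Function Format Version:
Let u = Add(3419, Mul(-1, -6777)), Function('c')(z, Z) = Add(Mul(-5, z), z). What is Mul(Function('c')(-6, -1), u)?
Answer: 244704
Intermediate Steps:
Function('c')(z, Z) = Mul(-4, z)
u = 10196 (u = Add(3419, 6777) = 10196)
Mul(Function('c')(-6, -1), u) = Mul(Mul(-4, -6), 10196) = Mul(24, 10196) = 244704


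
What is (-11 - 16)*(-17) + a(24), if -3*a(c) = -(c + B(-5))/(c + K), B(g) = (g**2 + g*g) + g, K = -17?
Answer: 3236/7 ≈ 462.29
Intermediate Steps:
B(g) = g + 2*g**2 (B(g) = (g**2 + g**2) + g = 2*g**2 + g = g + 2*g**2)
a(c) = (45 + c)/(3*(-17 + c)) (a(c) = -(-1)*(c - 5*(1 + 2*(-5)))/(c - 17)/3 = -(-1)*(c - 5*(1 - 10))/(-17 + c)/3 = -(-1)*(c - 5*(-9))/(-17 + c)/3 = -(-1)*(c + 45)/(-17 + c)/3 = -(-1)*(45 + c)/(-17 + c)/3 = -(-1)*(45 + c)/(3*(-17 + c)) = (45 + c)/(3*(-17 + c)))
(-11 - 16)*(-17) + a(24) = (-11 - 16)*(-17) + (45 + 24)/(3*(-17 + 24)) = -27*(-17) + (1/3)*69/7 = 459 + (1/3)*(1/7)*69 = 459 + 23/7 = 3236/7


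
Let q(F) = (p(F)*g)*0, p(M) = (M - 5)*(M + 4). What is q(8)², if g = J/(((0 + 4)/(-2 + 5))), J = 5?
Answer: 0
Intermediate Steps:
p(M) = (-5 + M)*(4 + M)
g = 15/4 (g = 5/(((0 + 4)/(-2 + 5))) = 5/((4/3)) = 5/((4*(⅓))) = 5/(4/3) = 5*(¾) = 15/4 ≈ 3.7500)
q(F) = 0 (q(F) = ((-20 + F² - F)*(15/4))*0 = (-75 - 15*F/4 + 15*F²/4)*0 = 0)
q(8)² = 0² = 0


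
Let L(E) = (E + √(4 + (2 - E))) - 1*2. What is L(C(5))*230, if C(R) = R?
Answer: 920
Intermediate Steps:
L(E) = -2 + E + √(6 - E) (L(E) = (E + √(6 - E)) - 2 = -2 + E + √(6 - E))
L(C(5))*230 = (-2 + 5 + √(6 - 1*5))*230 = (-2 + 5 + √(6 - 5))*230 = (-2 + 5 + √1)*230 = (-2 + 5 + 1)*230 = 4*230 = 920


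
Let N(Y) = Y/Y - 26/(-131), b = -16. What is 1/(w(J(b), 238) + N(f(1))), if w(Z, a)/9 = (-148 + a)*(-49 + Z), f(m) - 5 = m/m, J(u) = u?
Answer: -131/6896993 ≈ -1.8994e-5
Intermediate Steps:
f(m) = 6 (f(m) = 5 + m/m = 5 + 1 = 6)
w(Z, a) = 9*(-148 + a)*(-49 + Z) (w(Z, a) = 9*((-148 + a)*(-49 + Z)) = 9*(-148 + a)*(-49 + Z))
N(Y) = 157/131 (N(Y) = 1 - 26*(-1/131) = 1 + 26/131 = 157/131)
1/(w(J(b), 238) + N(f(1))) = 1/((65268 - 1332*(-16) - 441*238 + 9*(-16)*238) + 157/131) = 1/((65268 + 21312 - 104958 - 34272) + 157/131) = 1/(-52650 + 157/131) = 1/(-6896993/131) = -131/6896993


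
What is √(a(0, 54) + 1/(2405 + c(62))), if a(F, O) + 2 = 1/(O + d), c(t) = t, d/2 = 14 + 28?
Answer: I*√230920096002/340446 ≈ 1.4115*I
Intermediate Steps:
d = 84 (d = 2*(14 + 28) = 2*42 = 84)
a(F, O) = -2 + 1/(84 + O) (a(F, O) = -2 + 1/(O + 84) = -2 + 1/(84 + O))
√(a(0, 54) + 1/(2405 + c(62))) = √((-167 - 2*54)/(84 + 54) + 1/(2405 + 62)) = √((-167 - 108)/138 + 1/2467) = √((1/138)*(-275) + 1/2467) = √(-275/138 + 1/2467) = √(-678287/340446) = I*√230920096002/340446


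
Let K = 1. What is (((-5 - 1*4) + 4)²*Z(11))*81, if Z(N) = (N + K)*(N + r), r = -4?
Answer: 170100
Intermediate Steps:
Z(N) = (1 + N)*(-4 + N) (Z(N) = (N + 1)*(N - 4) = (1 + N)*(-4 + N))
(((-5 - 1*4) + 4)²*Z(11))*81 = (((-5 - 1*4) + 4)²*(-4 + 11² - 3*11))*81 = (((-5 - 4) + 4)²*(-4 + 121 - 33))*81 = ((-9 + 4)²*84)*81 = ((-5)²*84)*81 = (25*84)*81 = 2100*81 = 170100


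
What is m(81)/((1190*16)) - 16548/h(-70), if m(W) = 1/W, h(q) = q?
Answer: 364585537/1542240 ≈ 236.40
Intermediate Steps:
m(81)/((1190*16)) - 16548/h(-70) = 1/(81*((1190*16))) - 16548/(-70) = (1/81)/19040 - 16548*(-1/70) = (1/81)*(1/19040) + 1182/5 = 1/1542240 + 1182/5 = 364585537/1542240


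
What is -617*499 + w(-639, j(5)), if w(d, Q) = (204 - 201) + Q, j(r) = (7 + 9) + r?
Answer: -307859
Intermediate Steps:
j(r) = 16 + r
w(d, Q) = 3 + Q
-617*499 + w(-639, j(5)) = -617*499 + (3 + (16 + 5)) = -307883 + (3 + 21) = -307883 + 24 = -307859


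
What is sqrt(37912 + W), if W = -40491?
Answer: I*sqrt(2579) ≈ 50.784*I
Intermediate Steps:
sqrt(37912 + W) = sqrt(37912 - 40491) = sqrt(-2579) = I*sqrt(2579)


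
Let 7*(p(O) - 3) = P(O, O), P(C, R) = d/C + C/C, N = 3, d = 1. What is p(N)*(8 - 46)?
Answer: -2546/21 ≈ -121.24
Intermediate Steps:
P(C, R) = 1 + 1/C (P(C, R) = 1/C + C/C = 1/C + 1 = 1 + 1/C)
p(O) = 3 + (1 + O)/(7*O) (p(O) = 3 + ((1 + O)/O)/7 = 3 + (1 + O)/(7*O))
p(N)*(8 - 46) = ((⅐)*(1 + 22*3)/3)*(8 - 46) = ((⅐)*(⅓)*(1 + 66))*(-38) = ((⅐)*(⅓)*67)*(-38) = (67/21)*(-38) = -2546/21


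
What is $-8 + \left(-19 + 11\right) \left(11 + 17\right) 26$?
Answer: $-5832$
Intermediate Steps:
$-8 + \left(-19 + 11\right) \left(11 + 17\right) 26 = -8 + \left(-8\right) 28 \cdot 26 = -8 - 5824 = -5832$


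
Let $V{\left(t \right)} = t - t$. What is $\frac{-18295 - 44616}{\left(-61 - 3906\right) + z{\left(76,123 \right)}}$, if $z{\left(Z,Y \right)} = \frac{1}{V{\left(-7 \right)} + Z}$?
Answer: $\frac{4781236}{301491} \approx 15.859$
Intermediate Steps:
$V{\left(t \right)} = 0$
$z{\left(Z,Y \right)} = \frac{1}{Z}$ ($z{\left(Z,Y \right)} = \frac{1}{0 + Z} = \frac{1}{Z}$)
$\frac{-18295 - 44616}{\left(-61 - 3906\right) + z{\left(76,123 \right)}} = \frac{-18295 - 44616}{\left(-61 - 3906\right) + \frac{1}{76}} = - \frac{62911}{\left(-61 - 3906\right) + \frac{1}{76}} = - \frac{62911}{-3967 + \frac{1}{76}} = - \frac{62911}{- \frac{301491}{76}} = \left(-62911\right) \left(- \frac{76}{301491}\right) = \frac{4781236}{301491}$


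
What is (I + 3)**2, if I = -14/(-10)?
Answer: 484/25 ≈ 19.360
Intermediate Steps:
I = 7/5 (I = -14*(-1/10) = 7/5 ≈ 1.4000)
(I + 3)**2 = (7/5 + 3)**2 = (22/5)**2 = 484/25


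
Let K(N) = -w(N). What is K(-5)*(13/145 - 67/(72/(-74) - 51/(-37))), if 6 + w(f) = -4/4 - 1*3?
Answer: -143704/87 ≈ -1651.8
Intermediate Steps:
w(f) = -10 (w(f) = -6 + (-4/4 - 1*3) = -6 + (-4*1/4 - 3) = -6 + (-1 - 3) = -6 - 4 = -10)
K(N) = 10 (K(N) = -1*(-10) = 10)
K(-5)*(13/145 - 67/(72/(-74) - 51/(-37))) = 10*(13/145 - 67/(72/(-74) - 51/(-37))) = 10*(13*(1/145) - 67/(72*(-1/74) - 51*(-1/37))) = 10*(13/145 - 67/(-36/37 + 51/37)) = 10*(13/145 - 67/15/37) = 10*(13/145 - 67*37/15) = 10*(13/145 - 2479/15) = 10*(-71852/435) = -143704/87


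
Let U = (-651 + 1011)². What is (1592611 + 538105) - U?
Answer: 2001116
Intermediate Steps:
U = 129600 (U = 360² = 129600)
(1592611 + 538105) - U = (1592611 + 538105) - 1*129600 = 2130716 - 129600 = 2001116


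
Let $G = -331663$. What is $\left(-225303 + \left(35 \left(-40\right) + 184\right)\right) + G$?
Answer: $-558182$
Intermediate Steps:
$\left(-225303 + \left(35 \left(-40\right) + 184\right)\right) + G = \left(-225303 + \left(35 \left(-40\right) + 184\right)\right) - 331663 = \left(-225303 + \left(-1400 + 184\right)\right) - 331663 = \left(-225303 - 1216\right) - 331663 = -226519 - 331663 = -558182$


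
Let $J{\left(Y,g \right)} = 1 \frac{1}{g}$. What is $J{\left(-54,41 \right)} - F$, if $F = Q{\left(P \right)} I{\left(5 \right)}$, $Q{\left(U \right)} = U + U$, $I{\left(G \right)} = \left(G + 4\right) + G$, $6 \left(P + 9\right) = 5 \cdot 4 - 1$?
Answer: $\frac{20093}{123} \approx 163.36$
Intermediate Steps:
$J{\left(Y,g \right)} = \frac{1}{g}$
$P = - \frac{35}{6}$ ($P = -9 + \frac{5 \cdot 4 - 1}{6} = -9 + \frac{20 - 1}{6} = -9 + \frac{1}{6} \cdot 19 = -9 + \frac{19}{6} = - \frac{35}{6} \approx -5.8333$)
$I{\left(G \right)} = 4 + 2 G$ ($I{\left(G \right)} = \left(4 + G\right) + G = 4 + 2 G$)
$Q{\left(U \right)} = 2 U$
$F = - \frac{490}{3}$ ($F = 2 \left(- \frac{35}{6}\right) \left(4 + 2 \cdot 5\right) = - \frac{35 \left(4 + 10\right)}{3} = \left(- \frac{35}{3}\right) 14 = - \frac{490}{3} \approx -163.33$)
$J{\left(-54,41 \right)} - F = \frac{1}{41} - - \frac{490}{3} = \frac{1}{41} + \frac{490}{3} = \frac{20093}{123}$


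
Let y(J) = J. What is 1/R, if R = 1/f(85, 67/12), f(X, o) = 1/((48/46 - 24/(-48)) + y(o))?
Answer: 276/1967 ≈ 0.14032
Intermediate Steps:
f(X, o) = 1/(71/46 + o) (f(X, o) = 1/((48/46 - 24/(-48)) + o) = 1/((48*(1/46) - 24*(-1/48)) + o) = 1/((24/23 + 1/2) + o) = 1/(71/46 + o))
R = 1967/276 (R = 1/(46/(71 + 46*(67/12))) = 1/(46/(71 + 1541/6)) = 1/(46/(1967/6)) = 1/(46*(6/1967)) = 1/(276/1967) = 1967/276 ≈ 7.1268)
1/R = 1/(1967/276) = 276/1967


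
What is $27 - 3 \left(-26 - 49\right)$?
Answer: $252$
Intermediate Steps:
$27 - 3 \left(-26 - 49\right) = 27 - -225 = 27 + 225 = 252$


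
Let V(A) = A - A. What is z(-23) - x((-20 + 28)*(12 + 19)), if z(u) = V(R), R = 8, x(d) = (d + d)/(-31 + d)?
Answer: -16/7 ≈ -2.2857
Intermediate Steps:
x(d) = 2*d/(-31 + d) (x(d) = (2*d)/(-31 + d) = 2*d/(-31 + d))
V(A) = 0
z(u) = 0
z(-23) - x((-20 + 28)*(12 + 19)) = 0 - 2*(-20 + 28)*(12 + 19)/(-31 + (-20 + 28)*(12 + 19)) = 0 - 2*8*31/(-31 + 8*31) = 0 - 2*248/(-31 + 248) = 0 - 2*248/217 = 0 - 1*16/7 = 0 - 16/7 = -16/7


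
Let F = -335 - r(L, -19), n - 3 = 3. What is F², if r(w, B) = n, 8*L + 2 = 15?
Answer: 116281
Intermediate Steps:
L = 13/8 (L = -¼ + (⅛)*15 = -¼ + 15/8 = 13/8 ≈ 1.6250)
n = 6 (n = 3 + 3 = 6)
r(w, B) = 6
F = -341 (F = -335 - 1*6 = -335 - 6 = -341)
F² = (-341)² = 116281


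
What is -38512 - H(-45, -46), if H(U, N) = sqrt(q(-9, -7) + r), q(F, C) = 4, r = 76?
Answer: -38512 - 4*sqrt(5) ≈ -38521.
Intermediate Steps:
H(U, N) = 4*sqrt(5) (H(U, N) = sqrt(4 + 76) = sqrt(80) = 4*sqrt(5))
-38512 - H(-45, -46) = -38512 - 4*sqrt(5)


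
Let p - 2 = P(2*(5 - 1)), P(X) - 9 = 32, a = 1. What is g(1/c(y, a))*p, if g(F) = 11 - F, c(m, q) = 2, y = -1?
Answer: 903/2 ≈ 451.50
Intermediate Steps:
P(X) = 41 (P(X) = 9 + 32 = 41)
p = 43 (p = 2 + 41 = 43)
g(1/c(y, a))*p = (11 - 1/2)*43 = (21/2)*43 = 903/2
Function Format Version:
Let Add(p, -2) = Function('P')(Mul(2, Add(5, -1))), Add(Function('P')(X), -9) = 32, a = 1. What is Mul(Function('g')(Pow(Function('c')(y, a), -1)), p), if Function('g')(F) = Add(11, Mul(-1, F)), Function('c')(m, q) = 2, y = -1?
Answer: Rational(903, 2) ≈ 451.50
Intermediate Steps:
Function('P')(X) = 41 (Function('P')(X) = Add(9, 32) = 41)
p = 43 (p = Add(2, 41) = 43)
Mul(Function('g')(Pow(Function('c')(y, a), -1)), p) = Mul(Add(11, Mul(-1, Pow(2, -1))), 43) = Mul(Add(11, Mul(-1, Rational(1, 2))), 43) = Mul(Add(11, Rational(-1, 2)), 43) = Mul(Rational(21, 2), 43) = Rational(903, 2)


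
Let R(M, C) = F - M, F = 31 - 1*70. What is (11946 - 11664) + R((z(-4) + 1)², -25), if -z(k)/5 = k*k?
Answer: -5998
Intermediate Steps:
z(k) = -5*k² (z(k) = -5*k*k = -5*k²)
F = -39 (F = 31 - 70 = -39)
R(M, C) = -39 - M
(11946 - 11664) + R((z(-4) + 1)², -25) = (11946 - 11664) + (-39 - (-5*(-4)² + 1)²) = 282 + (-39 - (-5*16 + 1)²) = 282 + (-39 - (-80 + 1)²) = 282 + (-39 - 1*(-79)²) = 282 + (-39 - 1*6241) = 282 + (-39 - 6241) = 282 - 6280 = -5998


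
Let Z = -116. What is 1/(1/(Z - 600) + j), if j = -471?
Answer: -716/337237 ≈ -0.0021231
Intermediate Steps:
1/(1/(Z - 600) + j) = 1/(1/(-116 - 600) - 471) = 1/(1/(-716) - 471) = 1/(-1/716 - 471) = 1/(-337237/716) = -716/337237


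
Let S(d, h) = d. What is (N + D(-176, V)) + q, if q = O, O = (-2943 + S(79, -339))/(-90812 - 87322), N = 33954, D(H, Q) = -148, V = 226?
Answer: 3011000434/89067 ≈ 33806.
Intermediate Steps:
O = 1432/89067 (O = (-2943 + 79)/(-90812 - 87322) = -2864/(-178134) = -2864*(-1/178134) = 1432/89067 ≈ 0.016078)
q = 1432/89067 ≈ 0.016078
(N + D(-176, V)) + q = (33954 - 148) + 1432/89067 = 33806 + 1432/89067 = 3011000434/89067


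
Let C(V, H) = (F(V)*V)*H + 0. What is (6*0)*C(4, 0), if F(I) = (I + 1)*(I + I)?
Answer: 0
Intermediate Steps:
F(I) = 2*I*(1 + I) (F(I) = (1 + I)*(2*I) = 2*I*(1 + I))
C(V, H) = 2*H*V**2*(1 + V) (C(V, H) = ((2*V*(1 + V))*V)*H + 0 = (2*V**2*(1 + V))*H + 0 = 2*H*V**2*(1 + V) + 0 = 2*H*V**2*(1 + V))
(6*0)*C(4, 0) = (6*0)*(2*0*4**2*(1 + 4)) = 0*(2*0*16*5) = 0*0 = 0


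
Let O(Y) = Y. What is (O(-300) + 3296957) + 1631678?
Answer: 4928335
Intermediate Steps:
(O(-300) + 3296957) + 1631678 = (-300 + 3296957) + 1631678 = 3296657 + 1631678 = 4928335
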